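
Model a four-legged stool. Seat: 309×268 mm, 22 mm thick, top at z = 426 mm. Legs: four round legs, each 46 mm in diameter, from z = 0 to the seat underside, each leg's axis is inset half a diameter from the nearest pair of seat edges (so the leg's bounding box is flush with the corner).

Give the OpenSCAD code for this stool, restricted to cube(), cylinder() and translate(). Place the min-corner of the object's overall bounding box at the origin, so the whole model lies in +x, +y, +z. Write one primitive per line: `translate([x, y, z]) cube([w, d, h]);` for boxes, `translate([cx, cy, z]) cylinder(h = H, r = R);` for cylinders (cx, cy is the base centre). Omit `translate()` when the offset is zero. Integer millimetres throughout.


translate([0, 0, 404]) cube([309, 268, 22]);
translate([23, 23, 0]) cylinder(h = 404, r = 23);
translate([286, 23, 0]) cylinder(h = 404, r = 23);
translate([23, 245, 0]) cylinder(h = 404, r = 23);
translate([286, 245, 0]) cylinder(h = 404, r = 23);


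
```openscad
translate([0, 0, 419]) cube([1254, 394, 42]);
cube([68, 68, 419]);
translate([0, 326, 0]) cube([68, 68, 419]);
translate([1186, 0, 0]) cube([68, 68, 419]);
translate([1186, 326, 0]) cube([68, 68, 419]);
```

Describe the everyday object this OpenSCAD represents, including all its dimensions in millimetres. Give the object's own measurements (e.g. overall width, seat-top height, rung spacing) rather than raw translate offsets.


A long wooden bench with a 1254 mm (x) × 394 mm (y) seat, 42 mm thick, its top surface 461 mm above the floor. Four 68 mm square legs at the seat corners, flush with the edges, run from z = 0 to the seat underside.


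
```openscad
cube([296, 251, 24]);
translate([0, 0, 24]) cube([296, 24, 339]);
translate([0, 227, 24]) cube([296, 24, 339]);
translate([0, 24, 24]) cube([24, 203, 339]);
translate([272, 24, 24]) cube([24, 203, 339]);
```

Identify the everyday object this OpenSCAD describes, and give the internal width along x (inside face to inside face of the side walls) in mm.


An open box. The internal width is 248 mm.

A 296×251 base slab with four walls standing on it — an open box. The base is 296 mm wide and the walls are 24 mm thick, so the internal width is 296 − 2 × 24 = 248 mm.


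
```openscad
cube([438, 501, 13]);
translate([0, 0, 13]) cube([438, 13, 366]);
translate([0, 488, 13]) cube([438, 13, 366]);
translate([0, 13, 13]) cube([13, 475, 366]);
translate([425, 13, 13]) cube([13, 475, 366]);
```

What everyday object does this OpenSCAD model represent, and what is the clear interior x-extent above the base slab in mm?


An open box. The internal width is 412 mm.

A 438×501 base slab with four walls standing on it — an open box. The base is 438 mm wide and the walls are 13 mm thick, so the internal width is 438 − 2 × 13 = 412 mm.


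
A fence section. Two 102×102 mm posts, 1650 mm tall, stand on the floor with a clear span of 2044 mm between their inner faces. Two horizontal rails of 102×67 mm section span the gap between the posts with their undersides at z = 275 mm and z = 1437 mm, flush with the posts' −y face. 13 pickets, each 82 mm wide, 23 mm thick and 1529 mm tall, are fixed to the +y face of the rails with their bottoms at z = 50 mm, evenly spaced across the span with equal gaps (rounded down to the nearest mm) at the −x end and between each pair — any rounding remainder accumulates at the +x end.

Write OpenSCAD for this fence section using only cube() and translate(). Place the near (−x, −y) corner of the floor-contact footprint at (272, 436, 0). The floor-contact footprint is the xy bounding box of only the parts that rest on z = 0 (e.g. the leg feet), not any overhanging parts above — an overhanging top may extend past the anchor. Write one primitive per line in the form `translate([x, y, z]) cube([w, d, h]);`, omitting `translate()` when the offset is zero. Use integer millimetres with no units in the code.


translate([272, 436, 0]) cube([102, 102, 1650]);
translate([2418, 436, 0]) cube([102, 102, 1650]);
translate([374, 436, 275]) cube([2044, 102, 67]);
translate([374, 436, 1437]) cube([2044, 102, 67]);
translate([443, 538, 50]) cube([82, 23, 1529]);
translate([594, 538, 50]) cube([82, 23, 1529]);
translate([745, 538, 50]) cube([82, 23, 1529]);
translate([896, 538, 50]) cube([82, 23, 1529]);
translate([1047, 538, 50]) cube([82, 23, 1529]);
translate([1198, 538, 50]) cube([82, 23, 1529]);
translate([1349, 538, 50]) cube([82, 23, 1529]);
translate([1500, 538, 50]) cube([82, 23, 1529]);
translate([1651, 538, 50]) cube([82, 23, 1529]);
translate([1802, 538, 50]) cube([82, 23, 1529]);
translate([1953, 538, 50]) cube([82, 23, 1529]);
translate([2104, 538, 50]) cube([82, 23, 1529]);
translate([2255, 538, 50]) cube([82, 23, 1529]);


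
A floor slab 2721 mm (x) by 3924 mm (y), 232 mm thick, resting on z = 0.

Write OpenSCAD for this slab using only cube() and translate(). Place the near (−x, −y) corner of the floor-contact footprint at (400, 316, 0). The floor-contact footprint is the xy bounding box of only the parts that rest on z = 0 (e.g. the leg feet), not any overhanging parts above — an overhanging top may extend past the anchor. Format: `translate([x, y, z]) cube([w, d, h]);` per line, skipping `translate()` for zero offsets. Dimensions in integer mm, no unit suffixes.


translate([400, 316, 0]) cube([2721, 3924, 232]);


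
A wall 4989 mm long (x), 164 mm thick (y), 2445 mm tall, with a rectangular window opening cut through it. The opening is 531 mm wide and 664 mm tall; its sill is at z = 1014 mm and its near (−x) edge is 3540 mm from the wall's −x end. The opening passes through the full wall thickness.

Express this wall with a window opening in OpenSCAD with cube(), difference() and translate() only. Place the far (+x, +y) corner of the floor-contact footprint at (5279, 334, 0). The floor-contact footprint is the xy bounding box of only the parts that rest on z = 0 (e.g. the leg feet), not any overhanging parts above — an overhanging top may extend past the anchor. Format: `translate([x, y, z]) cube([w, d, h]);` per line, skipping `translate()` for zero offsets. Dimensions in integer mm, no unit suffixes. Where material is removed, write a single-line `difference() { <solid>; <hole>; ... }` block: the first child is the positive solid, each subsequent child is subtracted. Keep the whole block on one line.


difference() { translate([290, 170, 0]) cube([4989, 164, 2445]); translate([3830, 170, 1014]) cube([531, 164, 664]); }


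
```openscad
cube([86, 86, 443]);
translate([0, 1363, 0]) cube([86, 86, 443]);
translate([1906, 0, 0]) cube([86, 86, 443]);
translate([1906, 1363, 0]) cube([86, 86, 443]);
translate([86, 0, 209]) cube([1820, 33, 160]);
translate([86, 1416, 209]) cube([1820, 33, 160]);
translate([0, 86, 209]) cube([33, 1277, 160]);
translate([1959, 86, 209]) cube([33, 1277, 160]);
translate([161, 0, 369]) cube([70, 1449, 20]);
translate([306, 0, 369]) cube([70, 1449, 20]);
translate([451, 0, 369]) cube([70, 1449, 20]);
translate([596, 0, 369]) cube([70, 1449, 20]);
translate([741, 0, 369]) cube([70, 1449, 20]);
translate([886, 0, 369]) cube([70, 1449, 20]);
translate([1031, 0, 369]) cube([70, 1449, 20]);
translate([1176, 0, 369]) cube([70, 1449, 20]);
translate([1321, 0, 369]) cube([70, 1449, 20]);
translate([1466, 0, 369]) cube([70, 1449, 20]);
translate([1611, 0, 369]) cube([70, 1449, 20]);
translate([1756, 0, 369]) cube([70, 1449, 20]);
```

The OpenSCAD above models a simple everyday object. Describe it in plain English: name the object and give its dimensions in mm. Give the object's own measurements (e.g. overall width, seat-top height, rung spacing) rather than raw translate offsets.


A bed frame 1992 mm long (x) by 1449 mm wide (y). Four 86×86 mm corner posts, 443 mm tall, at the corners of the footprint. Four rails of 33 mm thickness and 160 mm height run between adjacent posts with their undersides at z = 209 mm, their outer faces flush with the outside of the frame (the two x-running rails run between the posts' inner faces; the two y-running rails run between the posts' inner faces). 12 slats, each 70 mm wide (x) and 20 mm thick, lie across the top of the two x-running rails, running the full 1449 mm width of the frame in y; along x they sit between the end posts with a 75 mm gap after the −x posts and between neighbouring slats, leaving 80 mm before the +x posts.


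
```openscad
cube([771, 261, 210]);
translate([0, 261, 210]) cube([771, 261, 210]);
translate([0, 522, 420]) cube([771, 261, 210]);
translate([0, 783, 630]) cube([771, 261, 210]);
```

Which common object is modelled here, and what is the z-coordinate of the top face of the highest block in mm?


A staircase. The total rise is 840 mm.

4 identical blocks, each offset up and back from the previous — a staircase. Each step is 210 mm tall and there are 4 of them, so the total rise is 4 × 210 = 840 mm.


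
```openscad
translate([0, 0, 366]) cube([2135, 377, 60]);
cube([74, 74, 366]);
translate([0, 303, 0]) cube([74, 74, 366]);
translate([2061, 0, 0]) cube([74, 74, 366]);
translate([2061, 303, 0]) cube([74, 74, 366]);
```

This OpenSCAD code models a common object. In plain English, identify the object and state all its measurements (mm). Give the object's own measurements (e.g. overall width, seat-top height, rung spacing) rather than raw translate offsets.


A bench: a 2135×377 mm seat slab, 60 mm thick, top at z = 426 mm, on four 74×74 mm square legs flush with the seat corners and standing on z = 0.


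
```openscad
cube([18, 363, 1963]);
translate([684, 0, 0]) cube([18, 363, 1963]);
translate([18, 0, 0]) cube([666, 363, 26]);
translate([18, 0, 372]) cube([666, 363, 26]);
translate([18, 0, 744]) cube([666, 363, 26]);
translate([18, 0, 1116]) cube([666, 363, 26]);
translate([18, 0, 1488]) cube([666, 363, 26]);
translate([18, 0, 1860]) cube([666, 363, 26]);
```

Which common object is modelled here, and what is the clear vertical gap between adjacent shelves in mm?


A bookshelf. The clear shelf gap is 346 mm.

Two tall side panels with 6 horizontal boards between them — a bookshelf. The first two shelf undersides are at z = 0 and z = 372; with shelf thickness 26, the clear gap is 372 − 0 − 26 = 346 mm.


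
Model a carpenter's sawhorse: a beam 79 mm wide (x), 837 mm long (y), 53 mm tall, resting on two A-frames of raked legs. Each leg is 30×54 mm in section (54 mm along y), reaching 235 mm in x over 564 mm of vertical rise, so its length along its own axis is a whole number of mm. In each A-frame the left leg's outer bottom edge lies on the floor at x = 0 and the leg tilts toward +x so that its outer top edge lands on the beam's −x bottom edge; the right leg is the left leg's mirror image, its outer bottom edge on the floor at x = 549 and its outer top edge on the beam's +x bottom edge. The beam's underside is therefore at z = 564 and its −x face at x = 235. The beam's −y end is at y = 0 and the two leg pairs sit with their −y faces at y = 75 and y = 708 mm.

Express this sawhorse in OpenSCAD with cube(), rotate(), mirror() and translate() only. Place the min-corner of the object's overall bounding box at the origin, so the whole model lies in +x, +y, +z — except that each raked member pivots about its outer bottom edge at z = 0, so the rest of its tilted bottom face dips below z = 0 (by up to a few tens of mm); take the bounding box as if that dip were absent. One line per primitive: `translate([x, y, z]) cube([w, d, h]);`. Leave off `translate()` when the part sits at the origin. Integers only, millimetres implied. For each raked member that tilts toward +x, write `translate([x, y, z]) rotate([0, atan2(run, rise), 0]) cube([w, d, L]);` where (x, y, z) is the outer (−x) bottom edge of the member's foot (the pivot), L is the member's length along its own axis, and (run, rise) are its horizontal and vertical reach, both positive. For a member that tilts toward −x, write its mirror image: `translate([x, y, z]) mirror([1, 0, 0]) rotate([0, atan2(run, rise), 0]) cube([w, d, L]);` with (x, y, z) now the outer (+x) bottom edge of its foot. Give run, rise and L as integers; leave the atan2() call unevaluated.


// leg length = √(235² + 564²) = 611
// right-leg outer foot x = 2·235 + 79 = 549
// beam min-corner = (235, 0, 564)
translate([235, 0, 564]) cube([79, 837, 53]);
translate([0, 75, 0]) rotate([0, atan2(235, 564), 0]) cube([30, 54, 611]);
translate([549, 75, 0]) mirror([1, 0, 0]) rotate([0, atan2(235, 564), 0]) cube([30, 54, 611]);
translate([0, 708, 0]) rotate([0, atan2(235, 564), 0]) cube([30, 54, 611]);
translate([549, 708, 0]) mirror([1, 0, 0]) rotate([0, atan2(235, 564), 0]) cube([30, 54, 611]);


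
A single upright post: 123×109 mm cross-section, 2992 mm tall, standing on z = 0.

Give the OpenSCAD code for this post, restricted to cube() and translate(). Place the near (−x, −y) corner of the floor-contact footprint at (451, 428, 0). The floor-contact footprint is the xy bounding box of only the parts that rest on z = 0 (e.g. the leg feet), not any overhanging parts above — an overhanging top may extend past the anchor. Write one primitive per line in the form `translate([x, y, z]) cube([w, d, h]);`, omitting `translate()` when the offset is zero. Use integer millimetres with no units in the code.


translate([451, 428, 0]) cube([123, 109, 2992]);


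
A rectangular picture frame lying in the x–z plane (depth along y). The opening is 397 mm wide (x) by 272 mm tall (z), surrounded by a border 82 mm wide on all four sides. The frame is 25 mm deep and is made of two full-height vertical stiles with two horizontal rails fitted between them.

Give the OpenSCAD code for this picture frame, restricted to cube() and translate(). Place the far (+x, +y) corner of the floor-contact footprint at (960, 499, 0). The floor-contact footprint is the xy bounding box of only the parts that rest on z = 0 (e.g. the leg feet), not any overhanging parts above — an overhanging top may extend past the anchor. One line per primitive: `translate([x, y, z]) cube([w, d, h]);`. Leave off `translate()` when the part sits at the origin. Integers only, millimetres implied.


translate([399, 474, 0]) cube([82, 25, 436]);
translate([878, 474, 0]) cube([82, 25, 436]);
translate([481, 474, 0]) cube([397, 25, 82]);
translate([481, 474, 354]) cube([397, 25, 82]);


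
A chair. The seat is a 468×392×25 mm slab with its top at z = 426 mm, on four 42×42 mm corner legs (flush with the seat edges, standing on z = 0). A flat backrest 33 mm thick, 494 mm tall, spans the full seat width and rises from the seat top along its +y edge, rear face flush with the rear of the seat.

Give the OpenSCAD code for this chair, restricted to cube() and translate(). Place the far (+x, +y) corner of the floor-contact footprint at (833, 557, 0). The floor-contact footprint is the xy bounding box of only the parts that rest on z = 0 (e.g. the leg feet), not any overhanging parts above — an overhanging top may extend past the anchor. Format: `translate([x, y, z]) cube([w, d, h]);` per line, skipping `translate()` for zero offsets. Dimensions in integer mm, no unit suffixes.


translate([365, 165, 401]) cube([468, 392, 25]);
translate([365, 165, 0]) cube([42, 42, 401]);
translate([791, 165, 0]) cube([42, 42, 401]);
translate([365, 515, 0]) cube([42, 42, 401]);
translate([791, 515, 0]) cube([42, 42, 401]);
translate([365, 524, 426]) cube([468, 33, 494]);


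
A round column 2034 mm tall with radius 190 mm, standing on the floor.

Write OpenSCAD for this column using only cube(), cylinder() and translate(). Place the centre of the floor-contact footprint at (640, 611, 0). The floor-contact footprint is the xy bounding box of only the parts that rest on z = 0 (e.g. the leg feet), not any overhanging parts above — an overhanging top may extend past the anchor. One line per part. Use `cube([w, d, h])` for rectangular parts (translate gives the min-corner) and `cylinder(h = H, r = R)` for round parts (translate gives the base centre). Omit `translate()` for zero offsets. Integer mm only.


translate([640, 611, 0]) cylinder(h = 2034, r = 190);


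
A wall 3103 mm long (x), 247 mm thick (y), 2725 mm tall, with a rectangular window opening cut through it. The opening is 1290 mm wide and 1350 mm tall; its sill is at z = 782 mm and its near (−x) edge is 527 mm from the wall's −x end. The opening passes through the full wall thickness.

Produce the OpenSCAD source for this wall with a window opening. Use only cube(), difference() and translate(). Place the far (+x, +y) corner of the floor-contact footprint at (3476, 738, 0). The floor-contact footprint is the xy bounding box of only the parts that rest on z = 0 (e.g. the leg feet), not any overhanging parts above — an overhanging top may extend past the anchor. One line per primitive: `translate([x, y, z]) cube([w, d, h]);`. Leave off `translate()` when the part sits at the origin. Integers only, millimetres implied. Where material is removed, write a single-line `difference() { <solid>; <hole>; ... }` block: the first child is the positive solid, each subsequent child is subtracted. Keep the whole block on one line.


difference() { translate([373, 491, 0]) cube([3103, 247, 2725]); translate([900, 491, 782]) cube([1290, 247, 1350]); }


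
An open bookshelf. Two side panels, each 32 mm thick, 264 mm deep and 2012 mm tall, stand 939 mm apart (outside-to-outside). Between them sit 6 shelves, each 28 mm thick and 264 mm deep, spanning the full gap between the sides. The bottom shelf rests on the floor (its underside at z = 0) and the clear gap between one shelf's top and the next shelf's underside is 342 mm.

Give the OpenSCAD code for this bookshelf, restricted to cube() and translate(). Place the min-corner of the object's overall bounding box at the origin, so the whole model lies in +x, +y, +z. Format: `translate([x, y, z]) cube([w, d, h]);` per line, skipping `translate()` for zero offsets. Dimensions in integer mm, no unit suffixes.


cube([32, 264, 2012]);
translate([907, 0, 0]) cube([32, 264, 2012]);
translate([32, 0, 0]) cube([875, 264, 28]);
translate([32, 0, 370]) cube([875, 264, 28]);
translate([32, 0, 740]) cube([875, 264, 28]);
translate([32, 0, 1110]) cube([875, 264, 28]);
translate([32, 0, 1480]) cube([875, 264, 28]);
translate([32, 0, 1850]) cube([875, 264, 28]);


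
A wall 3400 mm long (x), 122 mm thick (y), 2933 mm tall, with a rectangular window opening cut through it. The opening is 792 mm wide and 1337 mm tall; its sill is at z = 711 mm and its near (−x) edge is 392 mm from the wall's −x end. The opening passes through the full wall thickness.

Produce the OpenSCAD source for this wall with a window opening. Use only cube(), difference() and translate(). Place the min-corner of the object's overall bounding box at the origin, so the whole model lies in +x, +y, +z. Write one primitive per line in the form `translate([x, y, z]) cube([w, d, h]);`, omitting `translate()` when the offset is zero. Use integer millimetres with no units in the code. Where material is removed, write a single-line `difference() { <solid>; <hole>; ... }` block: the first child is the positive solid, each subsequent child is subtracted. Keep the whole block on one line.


difference() { cube([3400, 122, 2933]); translate([392, 0, 711]) cube([792, 122, 1337]); }


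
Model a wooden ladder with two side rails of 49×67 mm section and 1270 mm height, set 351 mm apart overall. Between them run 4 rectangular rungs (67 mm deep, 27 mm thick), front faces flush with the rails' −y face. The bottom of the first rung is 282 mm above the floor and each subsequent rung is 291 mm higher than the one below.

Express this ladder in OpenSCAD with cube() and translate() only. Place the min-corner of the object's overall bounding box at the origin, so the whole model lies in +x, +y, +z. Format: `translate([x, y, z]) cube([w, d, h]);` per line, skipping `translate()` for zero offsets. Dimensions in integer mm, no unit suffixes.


cube([49, 67, 1270]);
translate([302, 0, 0]) cube([49, 67, 1270]);
translate([49, 0, 282]) cube([253, 67, 27]);
translate([49, 0, 573]) cube([253, 67, 27]);
translate([49, 0, 864]) cube([253, 67, 27]);
translate([49, 0, 1155]) cube([253, 67, 27]);


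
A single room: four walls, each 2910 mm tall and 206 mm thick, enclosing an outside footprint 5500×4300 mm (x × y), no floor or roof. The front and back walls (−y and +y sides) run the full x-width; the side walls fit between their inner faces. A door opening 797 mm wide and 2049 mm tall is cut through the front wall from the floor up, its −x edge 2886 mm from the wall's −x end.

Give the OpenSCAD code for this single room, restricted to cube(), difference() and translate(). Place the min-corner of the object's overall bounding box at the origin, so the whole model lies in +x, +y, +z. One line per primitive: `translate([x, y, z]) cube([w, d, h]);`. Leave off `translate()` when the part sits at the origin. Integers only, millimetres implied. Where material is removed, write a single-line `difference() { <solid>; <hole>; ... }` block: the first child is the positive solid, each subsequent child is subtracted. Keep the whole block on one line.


difference() { cube([5500, 206, 2910]); translate([2886, 0, 0]) cube([797, 206, 2049]); }
translate([0, 4094, 0]) cube([5500, 206, 2910]);
translate([0, 206, 0]) cube([206, 3888, 2910]);
translate([5294, 206, 0]) cube([206, 3888, 2910]);


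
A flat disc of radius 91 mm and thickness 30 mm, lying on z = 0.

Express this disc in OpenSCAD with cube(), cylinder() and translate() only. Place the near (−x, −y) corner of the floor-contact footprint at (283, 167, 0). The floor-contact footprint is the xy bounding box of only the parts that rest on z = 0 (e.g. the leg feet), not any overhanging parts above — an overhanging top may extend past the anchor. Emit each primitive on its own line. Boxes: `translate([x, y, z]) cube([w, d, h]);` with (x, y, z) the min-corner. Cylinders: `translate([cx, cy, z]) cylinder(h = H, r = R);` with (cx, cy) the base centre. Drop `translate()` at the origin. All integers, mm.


translate([374, 258, 0]) cylinder(h = 30, r = 91);


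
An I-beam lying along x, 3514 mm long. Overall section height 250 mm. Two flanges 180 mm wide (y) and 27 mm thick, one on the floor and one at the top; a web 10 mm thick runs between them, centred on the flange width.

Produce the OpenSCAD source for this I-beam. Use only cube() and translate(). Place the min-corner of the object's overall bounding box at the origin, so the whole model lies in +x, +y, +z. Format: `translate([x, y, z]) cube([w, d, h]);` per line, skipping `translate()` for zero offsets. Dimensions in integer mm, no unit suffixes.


cube([3514, 180, 27]);
translate([0, 85, 27]) cube([3514, 10, 196]);
translate([0, 0, 223]) cube([3514, 180, 27]);


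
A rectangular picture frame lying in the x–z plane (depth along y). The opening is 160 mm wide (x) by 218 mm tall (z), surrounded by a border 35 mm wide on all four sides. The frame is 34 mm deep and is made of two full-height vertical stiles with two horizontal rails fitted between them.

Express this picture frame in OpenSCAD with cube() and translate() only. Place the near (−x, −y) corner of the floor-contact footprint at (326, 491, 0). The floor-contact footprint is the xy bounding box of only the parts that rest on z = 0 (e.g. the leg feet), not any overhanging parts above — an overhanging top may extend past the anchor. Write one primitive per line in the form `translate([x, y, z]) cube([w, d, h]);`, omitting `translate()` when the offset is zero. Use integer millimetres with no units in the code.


translate([326, 491, 0]) cube([35, 34, 288]);
translate([521, 491, 0]) cube([35, 34, 288]);
translate([361, 491, 0]) cube([160, 34, 35]);
translate([361, 491, 253]) cube([160, 34, 35]);


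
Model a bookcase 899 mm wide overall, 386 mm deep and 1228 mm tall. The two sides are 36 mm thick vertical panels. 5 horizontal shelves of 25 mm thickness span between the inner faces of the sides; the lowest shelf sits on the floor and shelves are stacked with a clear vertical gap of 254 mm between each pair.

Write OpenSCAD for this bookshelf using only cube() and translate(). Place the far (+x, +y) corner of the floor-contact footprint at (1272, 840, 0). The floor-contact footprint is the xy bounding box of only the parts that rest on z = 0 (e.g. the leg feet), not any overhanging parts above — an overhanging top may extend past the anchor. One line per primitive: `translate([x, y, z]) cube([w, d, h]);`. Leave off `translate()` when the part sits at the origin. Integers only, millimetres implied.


translate([373, 454, 0]) cube([36, 386, 1228]);
translate([1236, 454, 0]) cube([36, 386, 1228]);
translate([409, 454, 0]) cube([827, 386, 25]);
translate([409, 454, 279]) cube([827, 386, 25]);
translate([409, 454, 558]) cube([827, 386, 25]);
translate([409, 454, 837]) cube([827, 386, 25]);
translate([409, 454, 1116]) cube([827, 386, 25]);


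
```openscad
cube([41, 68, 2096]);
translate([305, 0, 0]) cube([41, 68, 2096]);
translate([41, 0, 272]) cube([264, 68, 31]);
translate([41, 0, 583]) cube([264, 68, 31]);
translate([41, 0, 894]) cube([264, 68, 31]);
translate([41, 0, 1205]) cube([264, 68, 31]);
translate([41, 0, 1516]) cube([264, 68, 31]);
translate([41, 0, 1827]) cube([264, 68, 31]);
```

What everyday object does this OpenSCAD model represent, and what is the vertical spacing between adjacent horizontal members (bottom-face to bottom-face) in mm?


A ladder. The rung spacing is 311 mm.

Two tall 41×68 posts with 6 short bars between them — a ladder. Adjacent rungs sit at z = 272 and z = 583, so the spacing is 583 − 272 = 311 mm.


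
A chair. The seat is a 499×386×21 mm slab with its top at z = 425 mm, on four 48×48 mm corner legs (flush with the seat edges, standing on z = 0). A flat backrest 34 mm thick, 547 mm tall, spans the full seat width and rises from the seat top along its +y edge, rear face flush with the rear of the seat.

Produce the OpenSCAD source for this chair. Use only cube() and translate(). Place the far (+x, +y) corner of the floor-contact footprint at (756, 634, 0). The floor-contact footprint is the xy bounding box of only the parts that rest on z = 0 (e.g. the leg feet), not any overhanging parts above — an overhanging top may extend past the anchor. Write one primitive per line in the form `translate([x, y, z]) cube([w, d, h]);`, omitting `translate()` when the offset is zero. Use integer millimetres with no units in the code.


// leg_h = 425 - 21 = 404
translate([257, 248, 404]) cube([499, 386, 21]);
translate([257, 248, 0]) cube([48, 48, 404]);
translate([708, 248, 0]) cube([48, 48, 404]);
translate([257, 586, 0]) cube([48, 48, 404]);
translate([708, 586, 0]) cube([48, 48, 404]);
translate([257, 600, 425]) cube([499, 34, 547]);


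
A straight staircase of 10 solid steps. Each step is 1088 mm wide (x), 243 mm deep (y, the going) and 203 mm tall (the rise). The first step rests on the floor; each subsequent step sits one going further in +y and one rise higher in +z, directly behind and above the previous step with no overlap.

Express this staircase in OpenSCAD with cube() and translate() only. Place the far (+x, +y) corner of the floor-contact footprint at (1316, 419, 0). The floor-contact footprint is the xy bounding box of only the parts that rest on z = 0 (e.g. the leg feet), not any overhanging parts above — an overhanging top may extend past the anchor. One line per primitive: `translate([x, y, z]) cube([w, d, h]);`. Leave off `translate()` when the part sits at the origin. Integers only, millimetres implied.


translate([228, 176, 0]) cube([1088, 243, 203]);
translate([228, 419, 203]) cube([1088, 243, 203]);
translate([228, 662, 406]) cube([1088, 243, 203]);
translate([228, 905, 609]) cube([1088, 243, 203]);
translate([228, 1148, 812]) cube([1088, 243, 203]);
translate([228, 1391, 1015]) cube([1088, 243, 203]);
translate([228, 1634, 1218]) cube([1088, 243, 203]);
translate([228, 1877, 1421]) cube([1088, 243, 203]);
translate([228, 2120, 1624]) cube([1088, 243, 203]);
translate([228, 2363, 1827]) cube([1088, 243, 203]);


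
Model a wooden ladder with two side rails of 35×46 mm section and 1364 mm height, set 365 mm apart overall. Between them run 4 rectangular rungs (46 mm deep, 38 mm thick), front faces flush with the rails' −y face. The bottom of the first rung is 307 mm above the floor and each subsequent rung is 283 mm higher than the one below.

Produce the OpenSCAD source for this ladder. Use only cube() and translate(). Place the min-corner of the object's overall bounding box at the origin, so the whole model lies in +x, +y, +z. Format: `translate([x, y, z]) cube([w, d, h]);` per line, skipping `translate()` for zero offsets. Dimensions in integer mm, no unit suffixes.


// rung span = 365 - 2*35 = 295
// rung[k] z = 307 + k*283
cube([35, 46, 1364]);
translate([330, 0, 0]) cube([35, 46, 1364]);
translate([35, 0, 307]) cube([295, 46, 38]);
translate([35, 0, 590]) cube([295, 46, 38]);
translate([35, 0, 873]) cube([295, 46, 38]);
translate([35, 0, 1156]) cube([295, 46, 38]);


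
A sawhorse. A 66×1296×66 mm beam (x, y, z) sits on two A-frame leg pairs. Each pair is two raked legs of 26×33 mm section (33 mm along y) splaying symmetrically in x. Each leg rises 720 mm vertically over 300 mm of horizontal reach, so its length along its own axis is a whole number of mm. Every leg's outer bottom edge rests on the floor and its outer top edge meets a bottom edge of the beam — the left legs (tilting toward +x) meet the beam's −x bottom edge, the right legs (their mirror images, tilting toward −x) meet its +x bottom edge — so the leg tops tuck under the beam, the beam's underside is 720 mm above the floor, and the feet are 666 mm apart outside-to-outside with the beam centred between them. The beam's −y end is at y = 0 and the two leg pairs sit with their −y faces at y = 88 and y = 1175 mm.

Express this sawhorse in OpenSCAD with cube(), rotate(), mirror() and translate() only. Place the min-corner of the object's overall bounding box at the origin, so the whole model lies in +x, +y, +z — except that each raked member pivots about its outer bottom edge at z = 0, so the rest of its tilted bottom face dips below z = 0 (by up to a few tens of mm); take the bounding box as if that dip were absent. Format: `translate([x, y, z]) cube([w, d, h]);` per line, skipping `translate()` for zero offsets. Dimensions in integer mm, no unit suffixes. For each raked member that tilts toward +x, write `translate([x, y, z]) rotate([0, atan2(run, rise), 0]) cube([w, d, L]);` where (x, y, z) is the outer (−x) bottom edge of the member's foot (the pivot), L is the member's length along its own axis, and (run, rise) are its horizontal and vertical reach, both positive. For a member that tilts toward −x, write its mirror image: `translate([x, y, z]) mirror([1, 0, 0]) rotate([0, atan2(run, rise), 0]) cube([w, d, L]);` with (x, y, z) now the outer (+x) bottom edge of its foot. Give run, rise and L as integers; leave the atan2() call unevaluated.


translate([300, 0, 720]) cube([66, 1296, 66]);
translate([0, 88, 0]) rotate([0, atan2(300, 720), 0]) cube([26, 33, 780]);
translate([666, 88, 0]) mirror([1, 0, 0]) rotate([0, atan2(300, 720), 0]) cube([26, 33, 780]);
translate([0, 1175, 0]) rotate([0, atan2(300, 720), 0]) cube([26, 33, 780]);
translate([666, 1175, 0]) mirror([1, 0, 0]) rotate([0, atan2(300, 720), 0]) cube([26, 33, 780]);


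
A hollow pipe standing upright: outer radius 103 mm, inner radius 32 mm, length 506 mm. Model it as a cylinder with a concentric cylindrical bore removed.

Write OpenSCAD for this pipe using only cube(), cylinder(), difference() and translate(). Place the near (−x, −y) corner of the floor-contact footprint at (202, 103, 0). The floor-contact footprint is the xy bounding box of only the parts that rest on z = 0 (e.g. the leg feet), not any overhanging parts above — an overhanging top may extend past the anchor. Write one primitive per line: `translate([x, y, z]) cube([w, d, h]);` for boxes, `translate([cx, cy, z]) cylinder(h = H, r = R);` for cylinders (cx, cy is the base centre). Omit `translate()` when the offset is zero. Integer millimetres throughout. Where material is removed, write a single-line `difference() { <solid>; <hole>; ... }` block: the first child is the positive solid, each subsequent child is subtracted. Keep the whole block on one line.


difference() { translate([305, 206, 0]) cylinder(h = 506, r = 103); translate([305, 206, 0]) cylinder(h = 506, r = 32); }


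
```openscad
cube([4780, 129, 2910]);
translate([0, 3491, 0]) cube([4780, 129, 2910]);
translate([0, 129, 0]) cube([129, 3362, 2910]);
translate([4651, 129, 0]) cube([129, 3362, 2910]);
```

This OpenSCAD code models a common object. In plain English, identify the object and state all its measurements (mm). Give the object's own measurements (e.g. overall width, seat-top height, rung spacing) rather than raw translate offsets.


The wall frame of a small rectangular building: four walls, each 2910 mm tall and 129 mm thick, enclosing a footprint 4780 mm (x) by 3620 mm (y) outside-to-outside, with no floor or roof. The front and back walls (the −y and +y sides) span the full width; the two side walls fit between them.


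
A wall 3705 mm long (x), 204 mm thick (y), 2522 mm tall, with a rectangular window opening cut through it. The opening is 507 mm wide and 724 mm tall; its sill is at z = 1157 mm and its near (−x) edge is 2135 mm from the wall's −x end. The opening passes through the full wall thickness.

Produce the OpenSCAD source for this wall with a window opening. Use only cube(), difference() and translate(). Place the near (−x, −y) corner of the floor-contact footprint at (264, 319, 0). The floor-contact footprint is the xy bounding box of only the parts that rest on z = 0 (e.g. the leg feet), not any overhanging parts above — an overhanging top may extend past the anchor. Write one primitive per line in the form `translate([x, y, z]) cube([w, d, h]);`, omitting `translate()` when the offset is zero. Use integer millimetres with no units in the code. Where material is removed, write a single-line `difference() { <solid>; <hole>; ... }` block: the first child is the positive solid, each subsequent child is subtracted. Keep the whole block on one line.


difference() { translate([264, 319, 0]) cube([3705, 204, 2522]); translate([2399, 319, 1157]) cube([507, 204, 724]); }


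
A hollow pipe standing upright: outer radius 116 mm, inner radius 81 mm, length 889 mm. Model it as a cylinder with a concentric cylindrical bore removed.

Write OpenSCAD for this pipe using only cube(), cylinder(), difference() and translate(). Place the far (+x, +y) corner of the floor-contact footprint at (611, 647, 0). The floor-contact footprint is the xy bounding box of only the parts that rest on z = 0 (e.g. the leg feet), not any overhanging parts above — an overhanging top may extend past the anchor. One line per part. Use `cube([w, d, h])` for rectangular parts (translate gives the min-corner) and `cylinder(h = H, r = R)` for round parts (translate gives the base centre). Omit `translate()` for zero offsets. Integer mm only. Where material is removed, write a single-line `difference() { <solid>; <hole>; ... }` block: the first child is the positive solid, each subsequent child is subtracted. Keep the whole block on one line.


difference() { translate([495, 531, 0]) cylinder(h = 889, r = 116); translate([495, 531, 0]) cylinder(h = 889, r = 81); }


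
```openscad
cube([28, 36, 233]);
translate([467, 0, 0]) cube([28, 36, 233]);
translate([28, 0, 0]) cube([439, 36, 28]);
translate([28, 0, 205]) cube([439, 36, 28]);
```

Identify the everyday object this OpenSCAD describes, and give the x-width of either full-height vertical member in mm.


A picture frame. The border width is 28 mm.

Four thin pieces enclosing a rectangular opening — a picture frame. The two full-height stiles are 233 mm tall; the top rail sits at z = 205 and is 28 mm tall, so the border above the opening is 233 − 205 = 28 mm, matching the stile x-width.


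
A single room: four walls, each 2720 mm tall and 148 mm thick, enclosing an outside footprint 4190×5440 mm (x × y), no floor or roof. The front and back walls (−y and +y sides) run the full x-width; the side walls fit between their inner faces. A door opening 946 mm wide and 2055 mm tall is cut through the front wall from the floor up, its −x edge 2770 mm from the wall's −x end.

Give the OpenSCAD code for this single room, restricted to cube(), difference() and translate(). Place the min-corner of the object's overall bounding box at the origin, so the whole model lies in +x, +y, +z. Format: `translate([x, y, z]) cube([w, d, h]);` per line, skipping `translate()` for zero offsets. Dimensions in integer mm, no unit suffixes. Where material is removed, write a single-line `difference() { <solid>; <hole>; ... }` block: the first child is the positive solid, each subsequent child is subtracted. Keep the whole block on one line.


difference() { cube([4190, 148, 2720]); translate([2770, 0, 0]) cube([946, 148, 2055]); }
translate([0, 5292, 0]) cube([4190, 148, 2720]);
translate([0, 148, 0]) cube([148, 5144, 2720]);
translate([4042, 148, 0]) cube([148, 5144, 2720]);


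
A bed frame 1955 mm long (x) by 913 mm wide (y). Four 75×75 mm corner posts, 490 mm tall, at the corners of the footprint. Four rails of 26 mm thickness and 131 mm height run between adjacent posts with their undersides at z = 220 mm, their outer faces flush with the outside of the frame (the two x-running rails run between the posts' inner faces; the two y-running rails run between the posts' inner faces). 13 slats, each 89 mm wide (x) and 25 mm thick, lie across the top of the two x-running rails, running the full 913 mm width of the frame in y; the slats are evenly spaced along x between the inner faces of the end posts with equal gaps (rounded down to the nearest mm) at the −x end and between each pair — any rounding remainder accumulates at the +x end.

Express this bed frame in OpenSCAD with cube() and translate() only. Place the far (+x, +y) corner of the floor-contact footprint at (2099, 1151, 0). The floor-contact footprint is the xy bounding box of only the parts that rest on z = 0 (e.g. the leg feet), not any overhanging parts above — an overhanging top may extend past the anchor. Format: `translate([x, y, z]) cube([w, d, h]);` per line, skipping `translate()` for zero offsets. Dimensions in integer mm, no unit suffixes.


translate([144, 238, 0]) cube([75, 75, 490]);
translate([144, 1076, 0]) cube([75, 75, 490]);
translate([2024, 238, 0]) cube([75, 75, 490]);
translate([2024, 1076, 0]) cube([75, 75, 490]);
translate([219, 238, 220]) cube([1805, 26, 131]);
translate([219, 1125, 220]) cube([1805, 26, 131]);
translate([144, 313, 220]) cube([26, 763, 131]);
translate([2073, 313, 220]) cube([26, 763, 131]);
translate([265, 238, 351]) cube([89, 913, 25]);
translate([400, 238, 351]) cube([89, 913, 25]);
translate([535, 238, 351]) cube([89, 913, 25]);
translate([670, 238, 351]) cube([89, 913, 25]);
translate([805, 238, 351]) cube([89, 913, 25]);
translate([940, 238, 351]) cube([89, 913, 25]);
translate([1075, 238, 351]) cube([89, 913, 25]);
translate([1210, 238, 351]) cube([89, 913, 25]);
translate([1345, 238, 351]) cube([89, 913, 25]);
translate([1480, 238, 351]) cube([89, 913, 25]);
translate([1615, 238, 351]) cube([89, 913, 25]);
translate([1750, 238, 351]) cube([89, 913, 25]);
translate([1885, 238, 351]) cube([89, 913, 25]);


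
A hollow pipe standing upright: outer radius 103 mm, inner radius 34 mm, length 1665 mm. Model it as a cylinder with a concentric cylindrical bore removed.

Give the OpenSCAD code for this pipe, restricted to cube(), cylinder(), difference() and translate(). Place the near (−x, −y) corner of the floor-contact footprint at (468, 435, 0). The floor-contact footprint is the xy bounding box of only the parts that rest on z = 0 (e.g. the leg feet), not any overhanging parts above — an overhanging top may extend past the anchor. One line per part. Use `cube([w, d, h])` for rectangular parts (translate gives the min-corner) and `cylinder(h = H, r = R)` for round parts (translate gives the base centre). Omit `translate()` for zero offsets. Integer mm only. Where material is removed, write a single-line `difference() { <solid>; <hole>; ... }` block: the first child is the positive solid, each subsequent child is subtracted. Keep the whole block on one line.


difference() { translate([571, 538, 0]) cylinder(h = 1665, r = 103); translate([571, 538, 0]) cylinder(h = 1665, r = 34); }
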